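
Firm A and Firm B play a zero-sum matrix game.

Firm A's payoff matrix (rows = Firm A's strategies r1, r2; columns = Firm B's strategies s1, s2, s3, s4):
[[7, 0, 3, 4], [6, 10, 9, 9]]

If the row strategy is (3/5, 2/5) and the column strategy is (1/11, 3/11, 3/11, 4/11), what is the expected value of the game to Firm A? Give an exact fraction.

Against (1/11, 3/11, 3/11, 4/11), each row's expected payoff is r1: 32/11; r2: 9.
Taking the (3/5, 2/5)-weighted average: (3/5)·(32/11) + (2/5)·(9) = 294/55.

294/55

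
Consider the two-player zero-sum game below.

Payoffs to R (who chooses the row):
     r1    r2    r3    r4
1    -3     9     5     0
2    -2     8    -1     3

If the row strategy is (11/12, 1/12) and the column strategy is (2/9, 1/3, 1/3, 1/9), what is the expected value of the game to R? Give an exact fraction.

Against (2/9, 1/3, 1/3, 1/9), each row's expected payoff is 1: 4; 2: 20/9.
Taking the (11/12, 1/12)-weighted average: (11/12)·(4) + (1/12)·(20/9) = 104/27.

104/27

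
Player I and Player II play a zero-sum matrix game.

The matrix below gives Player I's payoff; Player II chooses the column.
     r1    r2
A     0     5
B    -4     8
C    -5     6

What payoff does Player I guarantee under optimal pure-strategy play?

Row minima: 0, -4, -5 → Player I's maximin is 0.
Column maxima: 0, 8 → Player II's minimax is 0.
They coincide at (A, r1), so the value is 0.

0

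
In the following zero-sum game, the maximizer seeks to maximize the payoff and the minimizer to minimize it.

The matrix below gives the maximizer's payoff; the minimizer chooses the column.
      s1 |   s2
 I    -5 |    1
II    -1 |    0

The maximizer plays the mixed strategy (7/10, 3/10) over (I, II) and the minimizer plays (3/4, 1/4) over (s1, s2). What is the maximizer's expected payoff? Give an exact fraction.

Against (3/4, 1/4), each row's expected payoff is I: -7/2; II: -3/4.
Taking the (7/10, 3/10)-weighted average: (7/10)·(-7/2) + (3/10)·(-3/4) = -107/40.

-107/40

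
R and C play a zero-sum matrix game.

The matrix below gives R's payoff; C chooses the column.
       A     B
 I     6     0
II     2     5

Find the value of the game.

Row minima are 0 and 2, so R's maximin is 2; column maxima are 6 and 5, so C's minimax is 5. These differ, so the equilibrium is in mixed strategies.
Let R play I with probability p. C is indifferent when 6p + 2(1−p) = 5(1−p), giving p = 1/3.
Let C play A with probability q. R is indifferent when 6q = 2q + 5(1−q), giving q = 5/9.
The value is 6·(5/9) + (0)·(4/9) = 10/3.

10/3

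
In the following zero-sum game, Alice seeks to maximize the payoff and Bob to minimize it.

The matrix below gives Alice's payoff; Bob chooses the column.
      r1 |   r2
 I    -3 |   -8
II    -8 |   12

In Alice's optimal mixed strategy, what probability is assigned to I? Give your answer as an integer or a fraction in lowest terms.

4/5

Row minima are -8 and -8, so Alice's maximin is -8; column maxima are -3 and 12, so Bob's minimax is -3. These differ, so the equilibrium is in mixed strategies.
Let Alice play I with probability p. Bob is indifferent when −3p − 8(1−p) = −8p + 12(1−p), giving p = 4/5.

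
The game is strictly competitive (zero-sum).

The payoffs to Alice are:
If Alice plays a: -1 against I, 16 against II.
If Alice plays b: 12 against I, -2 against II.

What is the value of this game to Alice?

190/31

Row minima are -1 and -2, so Alice's maximin is -1; column maxima are 12 and 16, so Bob's minimax is 12. These differ, so the equilibrium is in mixed strategies.
Let Alice play a with probability p. Bob is indifferent when −p + 12(1−p) = 16p − 2(1−p), giving p = 14/31.
Let Bob play I with probability q. Alice is indifferent when −q + 16(1−q) = 12q − 2(1−q), giving q = 18/31.
The value is -1·(18/31) + (16)·(13/31) = 190/31.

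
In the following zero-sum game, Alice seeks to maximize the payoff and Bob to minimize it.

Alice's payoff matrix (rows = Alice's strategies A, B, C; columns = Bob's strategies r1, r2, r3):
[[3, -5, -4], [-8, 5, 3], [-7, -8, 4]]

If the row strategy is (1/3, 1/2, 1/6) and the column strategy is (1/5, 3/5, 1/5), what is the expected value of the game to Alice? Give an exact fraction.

-29/30

Against (1/5, 3/5, 1/5), each row's expected payoff is A: -16/5; B: 2; C: -27/5.
Taking the (1/3, 1/2, 1/6)-weighted average: (1/3)·(-16/5) + (1/2)·(2) + (1/6)·(-27/5) = -29/30.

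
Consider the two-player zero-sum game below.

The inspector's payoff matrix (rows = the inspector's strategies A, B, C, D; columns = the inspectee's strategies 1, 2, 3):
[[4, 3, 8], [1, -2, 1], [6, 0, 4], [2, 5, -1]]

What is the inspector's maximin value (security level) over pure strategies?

The worst-case payoff for each row is A: 3, B: -2, C: 0, D: -1.
The best of these is 3.

3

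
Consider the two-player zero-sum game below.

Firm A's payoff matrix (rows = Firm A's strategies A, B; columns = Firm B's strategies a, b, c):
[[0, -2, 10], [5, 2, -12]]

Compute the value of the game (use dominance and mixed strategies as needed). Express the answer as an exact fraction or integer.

Column a is strictly dominated by b for Firm B (it gives Firm A more in every row).
The remaining 2×2 game on (A, B) × (b, c) has no saddle point. Let Firm A play A with probability p; indifference gives −2p + 2(1−p) = 10p − 12(1−p), so p = 7/13.
Similarly Firm B's optimal q on b is 11/13, and the value is -2·(11/13) + (10)·(2/13) = -2/13.

-2/13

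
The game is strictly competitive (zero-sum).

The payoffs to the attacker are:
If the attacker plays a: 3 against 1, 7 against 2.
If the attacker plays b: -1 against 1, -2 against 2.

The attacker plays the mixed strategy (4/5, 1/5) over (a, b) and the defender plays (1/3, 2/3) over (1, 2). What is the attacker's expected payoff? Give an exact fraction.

21/5

Against (1/3, 2/3), each row's expected payoff is a: 17/3; b: -5/3.
Taking the (4/5, 1/5)-weighted average: (4/5)·(17/3) + (1/5)·(-5/3) = 21/5.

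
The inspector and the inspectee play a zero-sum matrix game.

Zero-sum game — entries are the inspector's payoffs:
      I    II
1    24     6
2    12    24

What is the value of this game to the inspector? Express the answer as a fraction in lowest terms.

Row minima are 6 and 12, so the inspector's maximin is 12; column maxima are 24 and 24, so the inspectee's minimax is 24. These differ, so the equilibrium is in mixed strategies.
Let the inspector play 1 with probability p. The inspectee is indifferent when 24p + 12(1−p) = 6p + 24(1−p), giving p = 2/5.
Let the inspectee play I with probability q. The inspector is indifferent when 24q + 6(1−q) = 12q + 24(1−q), giving q = 3/5.
The value is 24·(3/5) + (6)·(2/5) = 84/5.

84/5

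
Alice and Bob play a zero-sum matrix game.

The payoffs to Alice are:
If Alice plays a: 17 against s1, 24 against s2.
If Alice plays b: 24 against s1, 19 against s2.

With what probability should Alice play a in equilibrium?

Row minima are 17 and 19, so Alice's maximin is 19; column maxima are 24 and 24, so Bob's minimax is 24. These differ, so the equilibrium is in mixed strategies.
Let Alice play a with probability p. Bob is indifferent when 17p + 24(1−p) = 24p + 19(1−p), giving p = 5/12.

5/12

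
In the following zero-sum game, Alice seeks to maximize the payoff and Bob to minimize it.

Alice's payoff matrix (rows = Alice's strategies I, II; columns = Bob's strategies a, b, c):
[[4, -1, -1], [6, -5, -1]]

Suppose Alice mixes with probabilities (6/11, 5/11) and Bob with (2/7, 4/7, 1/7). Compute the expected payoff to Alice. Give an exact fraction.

Against (2/7, 4/7, 1/7), each row's expected payoff is I: 3/7; II: -9/7.
Taking the (6/11, 5/11)-weighted average: (6/11)·(3/7) + (5/11)·(-9/7) = -27/77.

-27/77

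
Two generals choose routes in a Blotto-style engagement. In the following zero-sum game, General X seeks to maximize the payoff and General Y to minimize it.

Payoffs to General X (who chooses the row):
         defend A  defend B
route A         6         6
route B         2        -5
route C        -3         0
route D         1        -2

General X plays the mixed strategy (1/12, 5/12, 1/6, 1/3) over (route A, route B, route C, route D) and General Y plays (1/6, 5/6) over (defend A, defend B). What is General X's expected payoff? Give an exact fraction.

-121/72

Against (1/6, 5/6), each row's expected payoff is route A: 6; route B: -23/6; route C: -1/2; route D: -3/2.
Taking the (1/12, 5/12, 1/6, 1/3)-weighted average: (1/12)·(6) + (5/12)·(-23/6) + (1/6)·(-1/2) + (1/3)·(-3/2) = -121/72.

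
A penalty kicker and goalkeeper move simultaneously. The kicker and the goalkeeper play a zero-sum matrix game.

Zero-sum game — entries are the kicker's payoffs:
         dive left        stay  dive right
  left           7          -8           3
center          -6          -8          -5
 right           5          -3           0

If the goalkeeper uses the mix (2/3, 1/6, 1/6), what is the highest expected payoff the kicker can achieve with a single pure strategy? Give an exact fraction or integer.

23/6

left: (7)·(2/3) + (-8)·(1/6) + (3)·(1/6) = 23/6.
center: (-6)·(2/3) + (-8)·(1/6) + (-5)·(1/6) = -37/6.
right: (5)·(2/3) + (-3)·(1/6) + (0)·(1/6) = 17/6.
The best pure response is left with expected payoff 23/6.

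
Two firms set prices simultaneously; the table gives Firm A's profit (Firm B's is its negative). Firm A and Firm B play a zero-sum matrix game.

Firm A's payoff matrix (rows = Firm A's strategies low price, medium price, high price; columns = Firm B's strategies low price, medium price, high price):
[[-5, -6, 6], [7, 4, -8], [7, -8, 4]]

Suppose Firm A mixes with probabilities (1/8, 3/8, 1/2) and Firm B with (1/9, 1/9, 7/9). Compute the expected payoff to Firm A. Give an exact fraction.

1/18

Against (1/9, 1/9, 7/9), each row's expected payoff is low price: 31/9; medium price: -5; high price: 3.
Taking the (1/8, 3/8, 1/2)-weighted average: (1/8)·(31/9) + (3/8)·(-5) + (1/2)·(3) = 1/18.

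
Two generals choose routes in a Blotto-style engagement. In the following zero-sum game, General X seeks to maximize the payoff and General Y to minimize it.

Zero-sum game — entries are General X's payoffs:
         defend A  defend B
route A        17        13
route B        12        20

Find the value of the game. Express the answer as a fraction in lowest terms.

46/3

Row minima are 13 and 12, so General X's maximin is 13; column maxima are 17 and 20, so General Y's minimax is 17. These differ, so the equilibrium is in mixed strategies.
Let General X play route A with probability p. General Y is indifferent when 17p + 12(1−p) = 13p + 20(1−p), giving p = 2/3.
Let General Y play defend A with probability q. General X is indifferent when 17q + 13(1−q) = 12q + 20(1−q), giving q = 7/12.
The value is 17·(7/12) + (13)·(5/12) = 46/3.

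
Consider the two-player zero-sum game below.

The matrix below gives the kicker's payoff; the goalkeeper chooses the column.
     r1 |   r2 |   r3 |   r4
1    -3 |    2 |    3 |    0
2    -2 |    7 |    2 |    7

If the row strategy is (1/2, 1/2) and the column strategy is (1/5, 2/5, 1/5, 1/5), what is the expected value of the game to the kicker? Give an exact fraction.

Against (1/5, 2/5, 1/5, 1/5), each row's expected payoff is 1: 4/5; 2: 21/5.
Taking the (1/2, 1/2)-weighted average: (1/2)·(4/5) + (1/2)·(21/5) = 5/2.

5/2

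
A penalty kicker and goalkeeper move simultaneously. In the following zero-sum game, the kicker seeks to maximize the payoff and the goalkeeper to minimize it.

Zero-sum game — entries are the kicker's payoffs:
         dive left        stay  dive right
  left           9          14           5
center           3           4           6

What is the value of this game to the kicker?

39/7

Column stay is strictly dominated by dive left for the goalkeeper (it gives the kicker more in every row).
The remaining 2×2 game on (left, center) × (dive left, dive right) has no saddle point. Let the kicker play left with probability p; indifference gives 9p + 3(1−p) = 5p + 6(1−p), so p = 3/7.
Similarly the goalkeeper's optimal q on dive left is 1/7, and the value is 9·(1/7) + (5)·(6/7) = 39/7.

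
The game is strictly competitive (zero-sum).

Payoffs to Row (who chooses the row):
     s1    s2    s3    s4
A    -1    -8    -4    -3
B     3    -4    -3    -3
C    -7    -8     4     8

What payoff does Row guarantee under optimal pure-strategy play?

-4

Row minima: -8, -4, -8 → Row's maximin is -4.
Column maxima: 3, -4, 4, 8 → Column's minimax is -4.
They coincide at (B, s2), so the value is -4.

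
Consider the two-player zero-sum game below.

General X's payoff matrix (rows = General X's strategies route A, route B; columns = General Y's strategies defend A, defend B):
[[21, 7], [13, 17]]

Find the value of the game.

Row minima are 7 and 13, so General X's maximin is 13; column maxima are 21 and 17, so General Y's minimax is 17. These differ, so the equilibrium is in mixed strategies.
Let General X play route A with probability p. General Y is indifferent when 21p + 13(1−p) = 7p + 17(1−p), giving p = 2/9.
Let General Y play defend A with probability q. General X is indifferent when 21q + 7(1−q) = 13q + 17(1−q), giving q = 5/9.
The value is 21·(5/9) + (7)·(4/9) = 133/9.

133/9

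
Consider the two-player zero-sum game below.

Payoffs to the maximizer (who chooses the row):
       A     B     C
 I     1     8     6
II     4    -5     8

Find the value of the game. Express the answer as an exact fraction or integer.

37/16

Column C is strictly dominated by A for the minimizer (it gives the maximizer more in every row).
The remaining 2×2 game on (I, II) × (A, B) has no saddle point. Let the maximizer play I with probability p; indifference gives p + 4(1−p) = 8p − 5(1−p), so p = 9/16.
Similarly the minimizer's optimal q on A is 13/16, and the value is 1·(13/16) + (8)·(3/16) = 37/16.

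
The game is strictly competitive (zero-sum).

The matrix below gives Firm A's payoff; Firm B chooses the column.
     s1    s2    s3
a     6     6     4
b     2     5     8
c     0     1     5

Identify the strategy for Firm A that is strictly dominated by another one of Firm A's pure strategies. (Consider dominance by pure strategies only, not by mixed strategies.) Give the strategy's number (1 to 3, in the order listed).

Compare c with b: 2 > 0, 5 > 1, 8 > 5.
So b strictly dominates c for Firm A; c is strictly dominated.

3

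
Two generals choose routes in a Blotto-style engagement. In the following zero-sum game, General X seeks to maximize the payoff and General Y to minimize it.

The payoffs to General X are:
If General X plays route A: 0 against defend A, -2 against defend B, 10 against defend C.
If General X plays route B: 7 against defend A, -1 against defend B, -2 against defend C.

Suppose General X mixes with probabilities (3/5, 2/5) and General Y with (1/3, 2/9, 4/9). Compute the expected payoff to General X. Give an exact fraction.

Against (1/3, 2/9, 4/9), each row's expected payoff is route A: 4; route B: 11/9.
Taking the (3/5, 2/5)-weighted average: (3/5)·(4) + (2/5)·(11/9) = 26/9.

26/9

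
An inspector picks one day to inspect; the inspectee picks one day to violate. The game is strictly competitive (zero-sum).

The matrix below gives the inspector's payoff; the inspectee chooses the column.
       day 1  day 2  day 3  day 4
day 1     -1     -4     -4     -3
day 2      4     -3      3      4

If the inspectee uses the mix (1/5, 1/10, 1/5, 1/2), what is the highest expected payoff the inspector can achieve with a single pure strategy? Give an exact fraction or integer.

31/10

day 1: (-1)·(1/5) + (-4)·(1/10) + (-4)·(1/5) + (-3)·(1/2) = -29/10.
day 2: (4)·(1/5) + (-3)·(1/10) + (3)·(1/5) + (4)·(1/2) = 31/10.
The best pure response is day 2 with expected payoff 31/10.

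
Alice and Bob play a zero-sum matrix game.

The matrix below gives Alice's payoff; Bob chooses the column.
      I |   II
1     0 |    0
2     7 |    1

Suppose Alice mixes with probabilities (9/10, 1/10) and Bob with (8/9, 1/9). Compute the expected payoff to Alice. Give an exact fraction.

Against (8/9, 1/9), each row's expected payoff is 1: 0; 2: 19/3.
Taking the (9/10, 1/10)-weighted average: (9/10)·(0) + (1/10)·(19/3) = 19/30.

19/30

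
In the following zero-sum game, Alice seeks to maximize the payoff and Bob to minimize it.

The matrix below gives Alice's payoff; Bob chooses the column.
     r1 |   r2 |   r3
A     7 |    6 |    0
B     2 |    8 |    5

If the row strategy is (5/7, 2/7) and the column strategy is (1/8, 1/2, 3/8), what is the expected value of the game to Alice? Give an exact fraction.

Against (1/8, 1/2, 3/8), each row's expected payoff is A: 31/8; B: 49/8.
Taking the (5/7, 2/7)-weighted average: (5/7)·(31/8) + (2/7)·(49/8) = 253/56.

253/56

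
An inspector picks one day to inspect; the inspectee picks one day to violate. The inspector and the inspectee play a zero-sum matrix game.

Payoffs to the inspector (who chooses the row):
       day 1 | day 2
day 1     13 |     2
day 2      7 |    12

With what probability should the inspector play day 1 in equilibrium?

Row minima are 2 and 7, so the inspector's maximin is 7; column maxima are 13 and 12, so the inspectee's minimax is 12. These differ, so the equilibrium is in mixed strategies.
Let the inspector play day 1 with probability p. The inspectee is indifferent when 13p + 7(1−p) = 2p + 12(1−p), giving p = 5/16.

5/16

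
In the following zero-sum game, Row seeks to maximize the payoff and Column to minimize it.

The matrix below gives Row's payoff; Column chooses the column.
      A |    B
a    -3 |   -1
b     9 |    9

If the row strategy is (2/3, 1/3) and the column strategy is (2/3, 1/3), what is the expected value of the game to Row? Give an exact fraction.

13/9

Against (2/3, 1/3), each row's expected payoff is a: -7/3; b: 9.
Taking the (2/3, 1/3)-weighted average: (2/3)·(-7/3) + (1/3)·(9) = 13/9.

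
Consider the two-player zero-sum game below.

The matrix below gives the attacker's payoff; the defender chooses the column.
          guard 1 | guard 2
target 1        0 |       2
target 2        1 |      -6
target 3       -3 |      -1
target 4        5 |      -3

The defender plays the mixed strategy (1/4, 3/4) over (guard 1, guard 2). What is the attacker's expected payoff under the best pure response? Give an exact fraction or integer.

3/2

target 1: (0)·(1/4) + (2)·(3/4) = 3/2.
target 2: (1)·(1/4) + (-6)·(3/4) = -17/4.
target 3: (-3)·(1/4) + (-1)·(3/4) = -3/2.
target 4: (5)·(1/4) + (-3)·(3/4) = -1.
The best pure response is target 1 with expected payoff 3/2.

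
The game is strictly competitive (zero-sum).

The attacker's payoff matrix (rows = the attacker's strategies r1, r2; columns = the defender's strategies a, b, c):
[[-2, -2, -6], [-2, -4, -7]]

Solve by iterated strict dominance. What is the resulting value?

-6

Column a is strictly dominated by c for the defender (-6<-2, -7<-2); eliminate a.
Column b is strictly dominated by c for the defender (-6<-2, -7<-4); eliminate b.
Row r2 is strictly dominated by row r1 (-6>-7); eliminate r2.
Only (r1, c) remains, with payoff -6.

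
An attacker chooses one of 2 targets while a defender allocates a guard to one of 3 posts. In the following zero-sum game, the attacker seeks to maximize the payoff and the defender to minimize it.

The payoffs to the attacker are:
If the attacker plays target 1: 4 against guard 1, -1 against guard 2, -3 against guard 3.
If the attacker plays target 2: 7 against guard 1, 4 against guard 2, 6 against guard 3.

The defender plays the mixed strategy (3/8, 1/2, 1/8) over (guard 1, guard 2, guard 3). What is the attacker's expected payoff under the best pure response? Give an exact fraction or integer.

43/8

target 1: (4)·(3/8) + (-1)·(1/2) + (-3)·(1/8) = 5/8.
target 2: (7)·(3/8) + (4)·(1/2) + (6)·(1/8) = 43/8.
The best pure response is target 2 with expected payoff 43/8.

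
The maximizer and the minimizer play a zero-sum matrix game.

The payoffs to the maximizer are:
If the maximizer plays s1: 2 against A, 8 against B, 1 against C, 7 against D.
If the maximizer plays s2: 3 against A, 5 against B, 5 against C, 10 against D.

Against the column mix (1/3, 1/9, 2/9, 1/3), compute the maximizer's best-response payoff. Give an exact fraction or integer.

6

s1: (2)·(1/3) + (8)·(1/9) + (1)·(2/9) + (7)·(1/3) = 37/9.
s2: (3)·(1/3) + (5)·(1/9) + (5)·(2/9) + (10)·(1/3) = 6.
The best pure response is s2 with expected payoff 6.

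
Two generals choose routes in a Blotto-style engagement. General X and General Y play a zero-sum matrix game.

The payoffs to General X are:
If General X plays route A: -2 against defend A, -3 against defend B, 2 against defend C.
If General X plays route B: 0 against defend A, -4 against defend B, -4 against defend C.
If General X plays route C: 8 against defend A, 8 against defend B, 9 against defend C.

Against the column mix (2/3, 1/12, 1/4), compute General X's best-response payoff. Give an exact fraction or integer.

33/4

route A: (-2)·(2/3) + (-3)·(1/12) + (2)·(1/4) = -13/12.
route B: (0)·(2/3) + (-4)·(1/12) + (-4)·(1/4) = -4/3.
route C: (8)·(2/3) + (8)·(1/12) + (9)·(1/4) = 33/4.
The best pure response is route C with expected payoff 33/4.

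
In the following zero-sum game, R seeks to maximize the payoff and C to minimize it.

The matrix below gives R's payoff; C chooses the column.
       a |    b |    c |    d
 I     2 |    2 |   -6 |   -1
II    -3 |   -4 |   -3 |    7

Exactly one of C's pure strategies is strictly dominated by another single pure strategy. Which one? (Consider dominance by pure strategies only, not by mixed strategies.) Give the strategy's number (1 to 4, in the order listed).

4

C prefers columns that give R less. Compare d with c: -6 < -1, -3 < 7.
So c strictly dominates d for C; d is strictly dominated.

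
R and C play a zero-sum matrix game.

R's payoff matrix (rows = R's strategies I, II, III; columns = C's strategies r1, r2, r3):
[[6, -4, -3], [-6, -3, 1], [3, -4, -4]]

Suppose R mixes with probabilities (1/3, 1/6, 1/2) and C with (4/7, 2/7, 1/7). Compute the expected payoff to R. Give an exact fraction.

Against (4/7, 2/7, 1/7), each row's expected payoff is I: 13/7; II: -29/7; III: 0.
Taking the (1/3, 1/6, 1/2)-weighted average: (1/3)·(13/7) + (1/6)·(-29/7) + (1/2)·(0) = -1/14.

-1/14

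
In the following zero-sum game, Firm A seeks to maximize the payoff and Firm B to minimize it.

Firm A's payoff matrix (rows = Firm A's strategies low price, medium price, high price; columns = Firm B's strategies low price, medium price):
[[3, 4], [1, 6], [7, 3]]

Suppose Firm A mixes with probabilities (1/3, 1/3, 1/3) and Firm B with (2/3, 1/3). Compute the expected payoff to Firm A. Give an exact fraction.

Against (2/3, 1/3), each row's expected payoff is low price: 10/3; medium price: 8/3; high price: 17/3.
Taking the (1/3, 1/3, 1/3)-weighted average: (1/3)·(10/3) + (1/3)·(8/3) + (1/3)·(17/3) = 35/9.

35/9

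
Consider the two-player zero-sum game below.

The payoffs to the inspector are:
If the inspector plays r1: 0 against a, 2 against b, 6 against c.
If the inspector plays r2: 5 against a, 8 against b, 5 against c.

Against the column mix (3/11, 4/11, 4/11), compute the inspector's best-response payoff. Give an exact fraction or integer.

r1: (0)·(3/11) + (2)·(4/11) + (6)·(4/11) = 32/11.
r2: (5)·(3/11) + (8)·(4/11) + (5)·(4/11) = 67/11.
The best pure response is r2 with expected payoff 67/11.

67/11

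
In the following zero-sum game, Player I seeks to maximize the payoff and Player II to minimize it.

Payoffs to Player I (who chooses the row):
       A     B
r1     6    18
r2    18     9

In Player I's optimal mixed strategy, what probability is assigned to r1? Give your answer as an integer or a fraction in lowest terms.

3/7

Row minima are 6 and 9, so Player I's maximin is 9; column maxima are 18 and 18, so Player II's minimax is 18. These differ, so the equilibrium is in mixed strategies.
Let Player I play r1 with probability p. Player II is indifferent when 6p + 18(1−p) = 18p + 9(1−p), giving p = 3/7.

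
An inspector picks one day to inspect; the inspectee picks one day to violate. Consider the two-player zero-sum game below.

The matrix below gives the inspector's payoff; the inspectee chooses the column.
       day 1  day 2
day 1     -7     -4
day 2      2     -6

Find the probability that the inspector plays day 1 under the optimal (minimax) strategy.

8/11

Row minima are -7 and -6, so the inspector's maximin is -6; column maxima are 2 and -4, so the inspectee's minimax is -4. These differ, so the equilibrium is in mixed strategies.
Let the inspector play day 1 with probability p. The inspectee is indifferent when −7p + 2(1−p) = −4p − 6(1−p), giving p = 8/11.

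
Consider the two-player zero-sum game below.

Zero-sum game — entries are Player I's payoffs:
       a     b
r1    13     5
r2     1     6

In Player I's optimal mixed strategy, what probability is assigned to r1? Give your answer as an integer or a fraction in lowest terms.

Row minima are 5 and 1, so Player I's maximin is 5; column maxima are 13 and 6, so Player II's minimax is 6. These differ, so the equilibrium is in mixed strategies.
Let Player I play r1 with probability p. Player II is indifferent when 13p + (1−p) = 5p + 6(1−p), giving p = 5/13.

5/13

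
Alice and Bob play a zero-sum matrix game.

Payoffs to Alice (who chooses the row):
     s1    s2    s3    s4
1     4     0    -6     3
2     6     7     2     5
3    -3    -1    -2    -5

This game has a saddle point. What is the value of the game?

Row minima: -6, 2, -5 → Alice's maximin is 2.
Column maxima: 6, 7, 2, 5 → Bob's minimax is 2.
They coincide at (2, s3), so the value is 2.

2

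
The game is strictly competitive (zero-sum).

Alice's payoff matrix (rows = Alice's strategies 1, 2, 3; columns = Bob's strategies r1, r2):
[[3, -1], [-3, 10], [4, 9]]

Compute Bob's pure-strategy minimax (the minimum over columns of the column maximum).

The worst case (largest entry) in each column is r1: 4, r2: 10.
The best (smallest) of these is 4.

4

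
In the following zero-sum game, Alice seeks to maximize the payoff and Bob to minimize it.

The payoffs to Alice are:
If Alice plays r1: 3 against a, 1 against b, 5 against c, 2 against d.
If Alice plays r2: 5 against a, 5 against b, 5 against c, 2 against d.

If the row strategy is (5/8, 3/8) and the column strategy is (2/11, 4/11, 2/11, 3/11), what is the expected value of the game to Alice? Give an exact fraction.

Against (2/11, 4/11, 2/11, 3/11), each row's expected payoff is r1: 26/11; r2: 46/11.
Taking the (5/8, 3/8)-weighted average: (5/8)·(26/11) + (3/8)·(46/11) = 67/22.

67/22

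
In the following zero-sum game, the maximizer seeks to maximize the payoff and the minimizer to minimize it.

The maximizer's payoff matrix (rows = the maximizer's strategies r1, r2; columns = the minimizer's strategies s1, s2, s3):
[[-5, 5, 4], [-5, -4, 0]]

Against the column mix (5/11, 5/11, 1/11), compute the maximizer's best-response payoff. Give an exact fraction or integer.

r1: (-5)·(5/11) + (5)·(5/11) + (4)·(1/11) = 4/11.
r2: (-5)·(5/11) + (-4)·(5/11) + (0)·(1/11) = -45/11.
The best pure response is r1 with expected payoff 4/11.

4/11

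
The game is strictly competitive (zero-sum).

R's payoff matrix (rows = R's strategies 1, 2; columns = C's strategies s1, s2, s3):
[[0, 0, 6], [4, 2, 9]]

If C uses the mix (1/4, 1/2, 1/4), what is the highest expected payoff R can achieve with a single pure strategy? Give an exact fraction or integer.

1: (0)·(1/4) + (0)·(1/2) + (6)·(1/4) = 3/2.
2: (4)·(1/4) + (2)·(1/2) + (9)·(1/4) = 17/4.
The best pure response is 2 with expected payoff 17/4.

17/4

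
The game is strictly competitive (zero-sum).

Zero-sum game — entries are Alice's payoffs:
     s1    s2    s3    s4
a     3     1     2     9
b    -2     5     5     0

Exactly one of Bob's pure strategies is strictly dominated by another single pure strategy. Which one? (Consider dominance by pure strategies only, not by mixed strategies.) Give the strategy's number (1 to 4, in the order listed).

4

Bob prefers columns that give Alice less. Compare s4 with s1: 3 < 9, -2 < 0.
So s1 strictly dominates s4 for Bob; s4 is strictly dominated.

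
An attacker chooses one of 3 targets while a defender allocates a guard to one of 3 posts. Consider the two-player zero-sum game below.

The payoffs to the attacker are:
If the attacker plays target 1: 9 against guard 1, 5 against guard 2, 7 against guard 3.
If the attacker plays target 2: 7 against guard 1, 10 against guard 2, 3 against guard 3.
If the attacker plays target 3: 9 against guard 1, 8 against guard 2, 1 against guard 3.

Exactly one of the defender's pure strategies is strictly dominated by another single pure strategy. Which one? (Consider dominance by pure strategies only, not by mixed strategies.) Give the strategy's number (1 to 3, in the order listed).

The defender prefers columns that give the attacker less. Compare guard 1 with guard 3: 7 < 9, 3 < 7, 1 < 9.
So guard 3 strictly dominates guard 1 for the defender; guard 1 is strictly dominated.

1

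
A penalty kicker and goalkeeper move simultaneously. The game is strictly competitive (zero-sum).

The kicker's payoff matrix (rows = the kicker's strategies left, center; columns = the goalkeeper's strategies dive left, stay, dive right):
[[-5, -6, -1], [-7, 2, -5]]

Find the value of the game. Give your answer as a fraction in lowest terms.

Column dive right is strictly dominated by dive left for the goalkeeper (it gives the kicker more in every row).
The remaining 2×2 game on (left, center) × (dive left, stay) has no saddle point. Let the kicker play left with probability p; indifference gives −5p − 7(1−p) = −6p + 2(1−p), so p = 9/10.
Similarly the goalkeeper's optimal q on dive left is 4/5, and the value is -5·(4/5) + (-6)·(1/5) = -26/5.

-26/5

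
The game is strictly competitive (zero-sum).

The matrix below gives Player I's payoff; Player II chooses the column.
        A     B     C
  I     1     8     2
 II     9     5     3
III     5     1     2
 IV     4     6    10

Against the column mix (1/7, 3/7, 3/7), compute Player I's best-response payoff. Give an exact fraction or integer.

I: (1)·(1/7) + (8)·(3/7) + (2)·(3/7) = 31/7.
II: (9)·(1/7) + (5)·(3/7) + (3)·(3/7) = 33/7.
III: (5)·(1/7) + (1)·(3/7) + (2)·(3/7) = 2.
IV: (4)·(1/7) + (6)·(3/7) + (10)·(3/7) = 52/7.
The best pure response is IV with expected payoff 52/7.

52/7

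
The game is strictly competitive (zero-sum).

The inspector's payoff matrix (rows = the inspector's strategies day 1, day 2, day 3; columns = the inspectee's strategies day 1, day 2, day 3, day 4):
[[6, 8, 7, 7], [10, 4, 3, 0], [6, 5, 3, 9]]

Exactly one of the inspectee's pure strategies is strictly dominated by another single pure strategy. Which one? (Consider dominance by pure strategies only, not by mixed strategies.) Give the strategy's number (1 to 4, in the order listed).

The inspectee prefers columns that give the inspector less. Compare day 2 with day 3: 7 < 8, 3 < 4, 3 < 5.
So day 3 strictly dominates day 2 for the inspectee; day 2 is strictly dominated.

2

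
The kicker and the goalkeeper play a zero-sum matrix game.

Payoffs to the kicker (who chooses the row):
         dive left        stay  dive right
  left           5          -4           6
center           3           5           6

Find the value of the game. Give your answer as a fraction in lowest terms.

Column dive right is strictly dominated by dive left for the goalkeeper (it gives the kicker more in every row).
The remaining 2×2 game on (left, center) × (dive left, stay) has no saddle point. Let the kicker play left with probability p; indifference gives 5p + 3(1−p) = −4p + 5(1−p), so p = 2/11.
Similarly the goalkeeper's optimal q on dive left is 9/11, and the value is 5·(9/11) + (-4)·(2/11) = 37/11.

37/11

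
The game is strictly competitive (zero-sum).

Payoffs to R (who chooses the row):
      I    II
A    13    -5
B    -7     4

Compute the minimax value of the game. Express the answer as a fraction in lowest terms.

17/29

Row minima are -5 and -7, so R's maximin is -5; column maxima are 13 and 4, so C's minimax is 4. These differ, so the equilibrium is in mixed strategies.
Let R play A with probability p. C is indifferent when 13p − 7(1−p) = −5p + 4(1−p), giving p = 11/29.
Let C play I with probability q. R is indifferent when 13q − 5(1−q) = −7q + 4(1−q), giving q = 9/29.
The value is 13·(9/29) + (-5)·(20/29) = 17/29.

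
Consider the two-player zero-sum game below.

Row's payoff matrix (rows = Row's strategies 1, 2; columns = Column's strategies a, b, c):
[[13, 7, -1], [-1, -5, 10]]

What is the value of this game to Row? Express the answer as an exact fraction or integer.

65/23

Column a is strictly dominated by b for Column (it gives Row more in every row).
The remaining 2×2 game on (1, 2) × (b, c) has no saddle point. Let Row play 1 with probability p; indifference gives 7p − 5(1−p) = −p + 10(1−p), so p = 15/23.
Similarly Column's optimal q on b is 11/23, and the value is 7·(11/23) + (-1)·(12/23) = 65/23.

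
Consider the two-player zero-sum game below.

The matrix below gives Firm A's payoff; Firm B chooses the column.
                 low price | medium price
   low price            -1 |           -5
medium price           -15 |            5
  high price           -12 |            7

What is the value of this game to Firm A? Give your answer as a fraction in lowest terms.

Row medium price is strictly dominated by row high price, so Firm A never plays it.
The remaining 2×2 game on (low price, high price) × (low price, medium price) has no saddle point. Let Firm A play low price with probability p; indifference gives −p − 12(1−p) = −5p + 7(1−p), so p = 19/23.
Similarly Firm B's optimal q on low price is 12/23, and the value is -1·(12/23) + (-5)·(11/23) = -67/23.

-67/23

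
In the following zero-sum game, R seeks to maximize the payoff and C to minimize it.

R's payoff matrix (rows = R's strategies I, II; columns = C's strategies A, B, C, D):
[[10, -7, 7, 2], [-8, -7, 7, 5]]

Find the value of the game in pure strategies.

Row minima: -7, -8 → R's maximin is -7.
Column maxima: 10, -7, 7, 5 → C's minimax is -7.
They coincide at (I, B), so the value is -7.

-7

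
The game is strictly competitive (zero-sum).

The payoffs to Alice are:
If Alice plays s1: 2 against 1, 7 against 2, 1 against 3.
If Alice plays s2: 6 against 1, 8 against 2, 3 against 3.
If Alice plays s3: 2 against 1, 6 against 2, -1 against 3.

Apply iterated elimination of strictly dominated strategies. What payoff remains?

3

Column 1 is strictly dominated by 3 for Bob (1<2, 3<6, -1<2); eliminate 1.
Column 2 is strictly dominated by 3 for Bob (1<7, 3<8, -1<6); eliminate 2.
Row s1 is strictly dominated by row s2 (3>1); eliminate s1.
Row s3 is strictly dominated by row s2 (3>-1); eliminate s3.
Only (s2, 3) remains, with payoff 3.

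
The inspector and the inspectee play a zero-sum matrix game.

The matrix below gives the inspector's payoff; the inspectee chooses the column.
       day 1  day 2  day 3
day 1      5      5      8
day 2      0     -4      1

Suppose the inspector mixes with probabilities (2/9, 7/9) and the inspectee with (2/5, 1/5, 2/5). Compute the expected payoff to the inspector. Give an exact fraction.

Against (2/5, 1/5, 2/5), each row's expected payoff is day 1: 31/5; day 2: -2/5.
Taking the (2/9, 7/9)-weighted average: (2/9)·(31/5) + (7/9)·(-2/5) = 16/15.

16/15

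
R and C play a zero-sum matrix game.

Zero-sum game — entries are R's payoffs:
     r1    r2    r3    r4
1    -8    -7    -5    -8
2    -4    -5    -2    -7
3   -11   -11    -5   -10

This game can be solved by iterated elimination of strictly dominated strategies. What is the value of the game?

Row 1 is strictly dominated by row 2 (-4>-8, -5>-7, -2>-5, -7>-8); eliminate 1.
Row 3 is strictly dominated by row 2 (-4>-11, -5>-11, -2>-5, -7>-10); eliminate 3.
Column r1 is strictly dominated by r2 for C (-5<-4); eliminate r1.
Column r3 is strictly dominated by r2 for C (-5<-2); eliminate r3.
Column r2 is strictly dominated by r4 for C (-7<-5); eliminate r2.
Only (2, r4) remains, with payoff -7.

-7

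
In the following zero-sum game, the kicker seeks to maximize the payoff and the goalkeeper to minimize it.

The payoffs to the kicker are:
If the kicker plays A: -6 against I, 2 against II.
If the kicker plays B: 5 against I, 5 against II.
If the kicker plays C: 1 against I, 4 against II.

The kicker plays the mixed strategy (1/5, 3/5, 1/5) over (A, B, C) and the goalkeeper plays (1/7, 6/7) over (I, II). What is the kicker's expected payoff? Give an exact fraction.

136/35

Against (1/7, 6/7), each row's expected payoff is A: 6/7; B: 5; C: 25/7.
Taking the (1/5, 3/5, 1/5)-weighted average: (1/5)·(6/7) + (3/5)·(5) + (1/5)·(25/7) = 136/35.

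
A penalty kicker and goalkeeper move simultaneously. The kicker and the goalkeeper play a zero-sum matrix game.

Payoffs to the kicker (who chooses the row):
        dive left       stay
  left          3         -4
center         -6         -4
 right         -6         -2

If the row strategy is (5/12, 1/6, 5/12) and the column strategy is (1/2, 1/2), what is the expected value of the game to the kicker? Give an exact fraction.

Against (1/2, 1/2), each row's expected payoff is left: -1/2; center: -5; right: -4.
Taking the (5/12, 1/6, 5/12)-weighted average: (5/12)·(-1/2) + (1/6)·(-5) + (5/12)·(-4) = -65/24.

-65/24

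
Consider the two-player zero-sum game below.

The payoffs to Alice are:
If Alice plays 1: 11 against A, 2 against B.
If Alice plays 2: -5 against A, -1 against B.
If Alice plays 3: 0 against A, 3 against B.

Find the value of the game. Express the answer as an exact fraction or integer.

Row 2 is strictly dominated by row 3, so Alice never plays it.
The remaining 2×2 game on (1, 3) × (A, B) has no saddle point. Let Alice play 1 with probability p; indifference gives 11p = 2p + 3(1−p), so p = 1/4.
Similarly Bob's optimal q on A is 1/12, and the value is 11·(1/12) + (2)·(11/12) = 11/4.

11/4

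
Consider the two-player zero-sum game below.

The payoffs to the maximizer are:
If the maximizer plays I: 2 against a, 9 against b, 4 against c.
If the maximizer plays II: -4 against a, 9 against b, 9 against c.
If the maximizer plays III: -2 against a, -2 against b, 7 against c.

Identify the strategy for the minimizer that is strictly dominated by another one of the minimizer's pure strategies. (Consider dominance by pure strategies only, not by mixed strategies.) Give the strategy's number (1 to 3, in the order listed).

3

The minimizer prefers columns that give the maximizer less. Compare c with a: 2 < 4, -4 < 9, -2 < 7.
So a strictly dominates c for the minimizer; c is strictly dominated.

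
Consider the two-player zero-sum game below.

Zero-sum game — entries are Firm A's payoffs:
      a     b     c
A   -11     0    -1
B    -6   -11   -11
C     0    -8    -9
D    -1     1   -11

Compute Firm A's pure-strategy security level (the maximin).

-9

The worst-case payoff for each row is A: -11, B: -11, C: -9, D: -11.
The best of these is -9.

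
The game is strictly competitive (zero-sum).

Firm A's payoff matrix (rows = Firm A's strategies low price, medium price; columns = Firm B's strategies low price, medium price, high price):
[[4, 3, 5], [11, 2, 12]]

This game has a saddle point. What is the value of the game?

Row minima: 3, 2 → Firm A's maximin is 3.
Column maxima: 11, 3, 12 → Firm B's minimax is 3.
They coincide at (low price, medium price), so the value is 3.

3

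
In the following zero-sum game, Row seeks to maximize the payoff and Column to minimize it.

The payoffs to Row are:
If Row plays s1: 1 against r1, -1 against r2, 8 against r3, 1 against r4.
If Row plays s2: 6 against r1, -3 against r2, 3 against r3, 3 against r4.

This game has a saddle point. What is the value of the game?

-1

Row minima: -1, -3 → Row's maximin is -1.
Column maxima: 6, -1, 8, 3 → Column's minimax is -1.
They coincide at (s1, r2), so the value is -1.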